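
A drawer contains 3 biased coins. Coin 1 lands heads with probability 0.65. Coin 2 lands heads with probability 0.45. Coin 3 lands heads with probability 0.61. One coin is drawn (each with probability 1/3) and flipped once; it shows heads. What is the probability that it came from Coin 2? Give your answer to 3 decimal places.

Posterior probability ≈ 0.263

P(heads|C1) = 0.65; P(heads|C2) = 0.45; P(heads|C3) = 0.61.
Prior × likelihood for each source: 0.333333·0.65=0.2167, 0.333333·0.45=0.1500, 0.333333·0.61=0.2033. Summing gives P(heads) = 0.57000.
P(Coin 2 | heads) = 0.1500 / 0.57000 = 0.263.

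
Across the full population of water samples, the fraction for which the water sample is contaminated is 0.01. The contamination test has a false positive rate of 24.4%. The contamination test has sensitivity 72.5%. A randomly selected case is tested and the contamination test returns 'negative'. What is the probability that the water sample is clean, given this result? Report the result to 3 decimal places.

P(¬H | E) ≈ 0.996

Let H be the event that the water sample is contaminated. P(H) = 0.01, so P(¬H) = 0.99. With E the 'negative' result, P(E|H) = 0.275 and P(E|¬H) = 0.756.
P(E) = 0.275·0.01 + 0.756·0.99 = 0.0027500 + 0.74844 = 0.75119.
By Bayes' theorem, P(H|E) = 0.0027500 / 0.75119 = 0.004. Hence P(¬H|E) = 1 − 0.004 = 0.996.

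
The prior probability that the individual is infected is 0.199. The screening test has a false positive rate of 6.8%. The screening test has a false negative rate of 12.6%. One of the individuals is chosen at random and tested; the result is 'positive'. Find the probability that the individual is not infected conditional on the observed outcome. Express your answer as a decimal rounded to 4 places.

Write H for 'the individual is infected'. Prior odds H:¬H = 0.199/0.801 = 0.24844. For the 'positive' outcome, the likelihood ratio is 0.874/0.068 = 12.853.
Posterior odds = 0.24844 × 12.853 = 3.1932, so P(H|E) = 3.1932/(1+3.1932) = 0.7615. Then P(¬H|E) = 1 − 0.7615 = 0.2385.

P(¬H | E) ≈ 0.2385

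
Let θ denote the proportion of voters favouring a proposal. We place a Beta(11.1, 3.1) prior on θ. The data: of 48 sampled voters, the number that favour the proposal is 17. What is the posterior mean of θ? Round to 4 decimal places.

The binomial likelihood is conjugate to the Beta prior: with 17 successes and 31 failures, the posterior is Beta(11.1+17, 3.1+31) = Beta(28.1, 34.1).
Posterior mean = α/(α+β) = 28.1/62.2 = 0.4518.

Posterior mean ≈ 0.4518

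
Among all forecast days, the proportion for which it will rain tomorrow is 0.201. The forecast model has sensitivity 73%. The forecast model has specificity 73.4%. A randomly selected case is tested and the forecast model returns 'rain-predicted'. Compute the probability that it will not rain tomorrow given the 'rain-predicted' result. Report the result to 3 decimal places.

Write H for 'it will rain tomorrow'. Prior odds H:¬H = 0.201/0.799 = 0.25156. For the 'rain-predicted' outcome, the likelihood ratio is 0.73/0.266 = 2.7444.
Posterior odds = 0.25156 × 2.7444 = 0.69038, so P(H|E) = 0.69038/(1+0.69038) = 0.408. Then P(¬H|E) = 1 − 0.408 = 0.592.

P(¬H | E) ≈ 0.592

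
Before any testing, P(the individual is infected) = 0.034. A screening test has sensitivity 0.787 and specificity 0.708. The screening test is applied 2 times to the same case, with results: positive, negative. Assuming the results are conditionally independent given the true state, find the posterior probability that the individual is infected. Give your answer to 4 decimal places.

Posterior P(H) ≈ 0.0277

With H the event that the individual is infected, the joint likelihood of the observed sequence is P(data|H) = 0.787·0.213 = 0.16763 and P(data|¬H) = 0.292·0.708 = 0.20674.
Bayes: P(H|data) = 0.034·0.16763 / (0.034·0.16763 + 0.966·0.20674) = 0.0056995/0.20541 = 0.0277.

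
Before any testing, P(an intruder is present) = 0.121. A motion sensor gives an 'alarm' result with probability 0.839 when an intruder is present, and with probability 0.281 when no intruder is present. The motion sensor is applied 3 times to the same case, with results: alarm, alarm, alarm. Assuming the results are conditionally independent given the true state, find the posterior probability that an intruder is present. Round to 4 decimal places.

Posterior P(H) ≈ 0.7856

Let H be the event that an intruder is present; start with P(H) = 0.121. P('alarm'|H) = 0.839, P('alarm'|¬H) = 0.281.
Update on result 1 ('alarm'): P(H) ← 0.839·0.1210 / (0.839·0.1210 + 0.281·0.8790) = 0.10152/0.34852 = 0.2913.
Update on result 2 ('alarm'): P(H) ← 0.839·0.2913 / (0.839·0.2913 + 0.281·0.7087) = 0.24439/0.44354 = 0.5510.
Update on result 3 ('alarm'): P(H) ← 0.839·0.5510 / (0.839·0.5510 + 0.281·0.4490) = 0.46229/0.58846 = 0.7856.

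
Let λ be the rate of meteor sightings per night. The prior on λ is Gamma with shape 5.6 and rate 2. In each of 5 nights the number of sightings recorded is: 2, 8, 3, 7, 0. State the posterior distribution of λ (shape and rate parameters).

Posterior: Gamma(shape=25.6, rate=7)

The Poisson likelihood adds the total count to the shape and the number of exposure periods to the rate. Here ∑xᵢ = 20 and n = 5, so shape 5.6→25.6 and rate 2→7.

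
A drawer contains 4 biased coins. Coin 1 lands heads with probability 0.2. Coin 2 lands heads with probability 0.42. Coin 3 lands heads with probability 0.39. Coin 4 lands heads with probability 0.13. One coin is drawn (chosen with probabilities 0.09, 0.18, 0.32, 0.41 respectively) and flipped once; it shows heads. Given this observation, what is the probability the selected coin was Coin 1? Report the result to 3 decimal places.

P(heads|C1) = 0.2; P(heads|C2) = 0.42; P(heads|C3) = 0.39; P(heads|C4) = 0.13.
Prior × likelihood for each source: 0.09·0.2=0.01800, 0.18·0.42=0.07560, 0.32·0.39=0.1248, 0.41·0.13=0.05330. Summing gives P(heads) = 0.27170.
P(Coin 1 | heads) = 0.01800 / 0.27170 = 0.066.

Posterior probability ≈ 0.066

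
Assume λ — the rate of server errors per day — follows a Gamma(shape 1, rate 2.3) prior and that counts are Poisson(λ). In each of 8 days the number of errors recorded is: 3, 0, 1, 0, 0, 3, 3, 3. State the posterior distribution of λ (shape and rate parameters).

Posterior: Gamma(shape=14, rate=10.3)

The Poisson likelihood adds the total count to the shape and the number of exposure periods to the rate. Here ∑xᵢ = 13 and n = 8, so shape 1→14 and rate 2.3→10.3.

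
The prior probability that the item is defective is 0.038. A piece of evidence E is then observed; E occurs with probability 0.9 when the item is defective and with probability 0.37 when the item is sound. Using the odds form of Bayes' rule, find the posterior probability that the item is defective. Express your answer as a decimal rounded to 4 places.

Posterior probability ≈ 0.0877

Prior odds = 0.038/(1−0.038) = 0.039501.
Likelihood ratio for E = 0.9/0.37 = 2.4324.
Posterior odds = prior odds × LR = 0.096084.
Posterior probability = odds/(1+odds) = 0.096084/1.0961 = 0.0877.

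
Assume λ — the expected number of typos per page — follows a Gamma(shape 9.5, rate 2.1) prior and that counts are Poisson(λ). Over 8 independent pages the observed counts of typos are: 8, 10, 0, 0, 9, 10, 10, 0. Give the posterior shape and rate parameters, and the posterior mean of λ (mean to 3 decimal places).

The Poisson likelihood adds the total count to the shape and the number of exposure periods to the rate. Here ∑xᵢ = 47 and n = 8, so shape 9.5→56.5 and rate 2.1→10.1.
E[λ | data] = 56.5/10.1 = 5.594.

Posterior: Gamma(shape=56.5, rate=10.1); mean ≈ 5.594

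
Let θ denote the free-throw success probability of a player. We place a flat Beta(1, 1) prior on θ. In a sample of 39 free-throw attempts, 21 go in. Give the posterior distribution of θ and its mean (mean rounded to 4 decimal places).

Posterior: Beta(22, 19); mean ≈ 0.5366

Observing 21 successes and 18 failures updates Beta(1, 1) by adding the success and failure counts to the two shape parameters: α = 1+21 = 22, β = 1+18 = 19.
E[θ | data] = 22/(22+19) = 0.5366.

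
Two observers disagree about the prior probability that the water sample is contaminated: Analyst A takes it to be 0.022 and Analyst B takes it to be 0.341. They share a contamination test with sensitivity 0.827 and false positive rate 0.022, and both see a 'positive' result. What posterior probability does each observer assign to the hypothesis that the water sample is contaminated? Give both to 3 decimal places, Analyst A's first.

P('+'|H) = 0.827, P('+'|¬H) = 0.022.
Analyst A: numerator 0.827·0.022 = 0.018194; evidence = 0.018194+0.022·0.978 = 0.039710; posterior = 0.458.
Analyst B: numerator 0.827·0.341 = 0.28201; evidence = 0.28201+0.022·0.659 = 0.29651; posterior = 0.951.

Analyst A: 0.458; Analyst B: 0.951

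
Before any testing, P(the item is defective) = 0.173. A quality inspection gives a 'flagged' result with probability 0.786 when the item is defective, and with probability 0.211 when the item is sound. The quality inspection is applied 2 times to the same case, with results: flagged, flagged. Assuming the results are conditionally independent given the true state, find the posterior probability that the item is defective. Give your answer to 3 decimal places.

Let H be the event that the item is defective; start with P(H) = 0.173. P('flagged'|H) = 0.786, P('flagged'|¬H) = 0.211.
Update on result 1 ('flagged'): P(H) ← 0.786·0.1730 / (0.786·0.1730 + 0.211·0.8270) = 0.13598/0.31047 = 0.4380.
Update on result 2 ('flagged'): P(H) ← 0.786·0.4380 / (0.786·0.4380 + 0.211·0.5620) = 0.34424/0.46283 = 0.7438.

Posterior P(H) ≈ 0.744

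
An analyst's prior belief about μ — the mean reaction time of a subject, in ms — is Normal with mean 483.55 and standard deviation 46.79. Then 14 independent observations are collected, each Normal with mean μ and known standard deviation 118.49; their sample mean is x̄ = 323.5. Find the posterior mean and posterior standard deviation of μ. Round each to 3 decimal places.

Prior precision 1/τ₀² = 1/46.79² = 0.00045677; data precision n/σ² = 14/118.49² = 0.00099716.
Posterior precision = 0.00045677 + 0.00099716 = 0.00145393, giving posterior SD = 1/√0.00145393 = 26.226.
Posterior mean = (0.00045677·483.55 + 0.00099716·323.5) / 0.00145393 = 373.781.

Posterior mean ≈ 373.781; posterior SD ≈ 26.226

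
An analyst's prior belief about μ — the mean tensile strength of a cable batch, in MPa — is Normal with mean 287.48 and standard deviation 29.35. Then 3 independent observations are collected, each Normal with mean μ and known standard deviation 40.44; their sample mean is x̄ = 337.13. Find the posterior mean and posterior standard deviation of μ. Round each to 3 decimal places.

Posterior mean ≈ 317.887; posterior SD ≈ 18.272

With known σ, the Normal prior is conjugate. Weight on the data is w = (n/σ²)/(n/σ² + 1/τ₀²) = 0.00183442/(0.00183442+0.00116087) = 0.61243.
Posterior mean = w·x̄ + (1−w)·μ₀ = 0.61243·337.13 + 0.38757·287.48 = 317.887. Posterior variance = 1/(0.00183442+0.00116087) = 333.857, so SD = 18.272.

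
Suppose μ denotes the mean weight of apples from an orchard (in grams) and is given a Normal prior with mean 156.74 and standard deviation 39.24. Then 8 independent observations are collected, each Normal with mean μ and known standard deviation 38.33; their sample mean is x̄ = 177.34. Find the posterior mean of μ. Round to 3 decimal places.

Posterior mean ≈ 175.145

With known σ, the Normal prior is conjugate. Weight on the data is w = (n/σ²)/(n/σ² + 1/τ₀²) = 0.00544518/(0.00544518+0.00064944) = 0.89344.
Posterior mean = w·x̄ + (1−w)·μ₀ = 0.89344·177.34 + 0.10656·156.74 = 175.145.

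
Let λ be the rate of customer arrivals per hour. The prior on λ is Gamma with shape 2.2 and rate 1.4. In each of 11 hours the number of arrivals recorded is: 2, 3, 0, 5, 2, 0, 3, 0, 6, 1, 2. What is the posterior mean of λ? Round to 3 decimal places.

Posterior mean ≈ 2.113

Total count ∑xᵢ = 24 over n = 11 hours.
Gamma is conjugate to the Poisson likelihood: posterior is Gamma(shape = 2.2+24 = 26.2, rate = 1.4+11 = 12.4).
E[λ | data] = 26.2/12.4 = 2.113.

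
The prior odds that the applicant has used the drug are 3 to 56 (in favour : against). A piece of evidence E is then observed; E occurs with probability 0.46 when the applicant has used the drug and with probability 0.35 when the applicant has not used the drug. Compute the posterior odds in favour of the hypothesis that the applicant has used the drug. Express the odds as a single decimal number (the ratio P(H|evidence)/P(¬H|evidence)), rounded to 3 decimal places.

Prior odds = 3/56 = 0.053571.
Likelihood ratio for E = 0.46/0.35 = 1.3143.
Posterior odds = prior odds × LR = 0.070408.

Posterior odds ≈ 0.070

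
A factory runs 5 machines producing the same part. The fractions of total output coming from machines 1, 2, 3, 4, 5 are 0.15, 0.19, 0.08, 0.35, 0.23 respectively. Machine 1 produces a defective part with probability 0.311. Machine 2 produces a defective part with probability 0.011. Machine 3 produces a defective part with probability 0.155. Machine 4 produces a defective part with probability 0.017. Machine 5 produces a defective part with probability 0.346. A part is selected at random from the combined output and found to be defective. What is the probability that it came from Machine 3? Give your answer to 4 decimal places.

Tabulate prior·likelihood by source: [1] prior 0.15, lik 0.311, product 0.04665; [2] prior 0.19, lik 0.011, product 0.002090; [3] prior 0.08, lik 0.155, product 0.01240; [4] prior 0.35, lik 0.017, product 0.005950; [5] prior 0.23, lik 0.346, product 0.07958.
Normalizing constant = 0.14667; the posterior for Machine 3 is its product over the sum, 0.01240/0.14667 = 0.0845.

Posterior probability ≈ 0.0845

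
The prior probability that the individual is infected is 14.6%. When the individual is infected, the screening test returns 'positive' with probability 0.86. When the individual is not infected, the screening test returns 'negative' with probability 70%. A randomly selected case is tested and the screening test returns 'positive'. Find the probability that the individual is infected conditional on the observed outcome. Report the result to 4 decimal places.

P(H | E) ≈ 0.3289

Let H be the event that the individual is infected. P(H) = 0.146, so P(¬H) = 0.854. With E the 'positive' result, P(E|H) = 0.86 and P(E|¬H) = 0.3.
P(E) = 0.86·0.146 + 0.3·0.854 = 0.12556 + 0.25620 = 0.38176.
By Bayes' theorem, P(H|E) = 0.12556 / 0.38176 = 0.3289.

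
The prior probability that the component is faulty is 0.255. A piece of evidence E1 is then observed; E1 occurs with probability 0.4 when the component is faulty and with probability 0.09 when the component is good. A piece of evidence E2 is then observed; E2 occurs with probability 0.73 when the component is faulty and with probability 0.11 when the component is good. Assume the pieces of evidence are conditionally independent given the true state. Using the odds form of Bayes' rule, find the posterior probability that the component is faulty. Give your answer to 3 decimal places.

Posterior probability ≈ 0.910

Prior odds = 0.255/(1−0.255) = 0.34228.
Likelihood ratio for E1 = 0.4/0.09 = 4.4444.
Likelihood ratio for E2 = 0.73/0.11 = 6.6364.
Posterior odds = prior odds × LR₁ × LR₂ = 10.096.
Posterior probability = odds/(1+odds) = 10.096/11.096 = 0.910.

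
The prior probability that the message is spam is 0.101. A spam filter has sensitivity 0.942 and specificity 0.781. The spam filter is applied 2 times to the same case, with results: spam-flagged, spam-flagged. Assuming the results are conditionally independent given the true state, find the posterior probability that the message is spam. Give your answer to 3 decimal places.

Posterior P(H) ≈ 0.675

Let H be the event that the message is spam; start with P(H) = 0.101. P('spam-flagged'|H) = 0.942, P('spam-flagged'|¬H) = 0.219.
Update on result 1 ('spam-flagged'): P(H) ← 0.942·0.1010 / (0.942·0.1010 + 0.219·0.8990) = 0.095142/0.29202 = 0.3258.
Update on result 2 ('spam-flagged'): P(H) ← 0.942·0.3258 / (0.942·0.3258 + 0.219·0.6742) = 0.30691/0.45456 = 0.6752.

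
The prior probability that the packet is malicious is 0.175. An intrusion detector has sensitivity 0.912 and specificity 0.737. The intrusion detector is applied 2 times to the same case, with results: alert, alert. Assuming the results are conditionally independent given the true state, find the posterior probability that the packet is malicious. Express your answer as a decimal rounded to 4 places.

Posterior P(H) ≈ 0.7184

With H the event that the packet is malicious, the joint likelihood of the observed sequence is P(data|H) = 0.912·0.912 = 0.83174 and P(data|¬H) = 0.263·0.263 = 0.069169.
Bayes: P(H|data) = 0.175·0.83174 / (0.175·0.83174 + 0.825·0.069169) = 0.14556/0.20262 = 0.7184.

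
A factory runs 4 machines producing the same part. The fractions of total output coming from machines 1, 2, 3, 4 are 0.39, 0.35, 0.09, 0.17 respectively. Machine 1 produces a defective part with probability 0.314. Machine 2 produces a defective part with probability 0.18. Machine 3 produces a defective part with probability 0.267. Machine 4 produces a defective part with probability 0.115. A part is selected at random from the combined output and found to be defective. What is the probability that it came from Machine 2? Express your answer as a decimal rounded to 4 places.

Posterior probability ≈ 0.2751

Tabulate prior·likelihood by source: [1] prior 0.39, lik 0.314, product 0.1225; [2] prior 0.35, lik 0.18, product 0.06300; [3] prior 0.09, lik 0.267, product 0.02403; [4] prior 0.17, lik 0.115, product 0.01955.
Normalizing constant = 0.22904; the posterior for Machine 2 is its product over the sum, 0.06300/0.22904 = 0.2751.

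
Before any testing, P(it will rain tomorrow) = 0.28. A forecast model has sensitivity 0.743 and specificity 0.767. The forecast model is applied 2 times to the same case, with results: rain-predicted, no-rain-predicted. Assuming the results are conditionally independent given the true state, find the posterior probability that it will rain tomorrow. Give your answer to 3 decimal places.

Posterior P(H) ≈ 0.294

Let H be the event that it will rain tomorrow; start with P(H) = 0.28. P('rain-predicted'|H) = 0.743, P('rain-predicted'|¬H) = 0.233.
Update on result 1 ('rain-predicted'): P(H) ← 0.743·0.2800 / (0.743·0.2800 + 0.233·0.7200) = 0.20804/0.37580 = 0.5536.
Update on result 2 ('no-rain-predicted'): P(H) ← 0.257·0.5536 / (0.257·0.5536 + 0.767·0.4464) = 0.14227/0.48467 = 0.2935.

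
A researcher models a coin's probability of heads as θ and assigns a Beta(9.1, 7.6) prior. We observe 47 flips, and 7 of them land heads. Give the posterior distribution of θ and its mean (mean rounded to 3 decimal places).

The binomial likelihood is conjugate to the Beta prior: with 7 successes and 40 failures, the posterior is Beta(9.1+7, 7.6+40) = Beta(16.1, 47.6).
Posterior mean = α/(α+β) = 16.1/63.7 = 0.253.

Posterior: Beta(16.1, 47.6); mean ≈ 0.253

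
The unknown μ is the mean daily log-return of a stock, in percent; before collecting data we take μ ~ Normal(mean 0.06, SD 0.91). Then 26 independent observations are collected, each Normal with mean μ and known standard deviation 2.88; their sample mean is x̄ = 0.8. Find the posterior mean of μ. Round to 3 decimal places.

Prior precision 1/τ₀² = 1/0.91² = 1.20758; data precision n/σ² = 26/2.88² = 3.13465.
Posterior precision = 1.20758 + 3.13465 = 4.34223.
Posterior mean = (1.20758·0.06 + 3.13465·0.8) / 4.34223 = 0.594.

Posterior mean ≈ 0.594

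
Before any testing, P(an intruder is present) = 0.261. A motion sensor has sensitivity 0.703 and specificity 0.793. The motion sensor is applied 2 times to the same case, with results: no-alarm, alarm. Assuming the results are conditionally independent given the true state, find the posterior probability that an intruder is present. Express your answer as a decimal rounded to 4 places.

Let H be the event that an intruder is present; start with P(H) = 0.261. P('alarm'|H) = 0.703, P('alarm'|¬H) = 0.207.
Update on result 1 ('no-alarm'): P(H) ← 0.297·0.2610 / (0.297·0.2610 + 0.793·0.7390) = 0.077517/0.66354 = 0.1168.
Update on result 2 ('alarm'): P(H) ← 0.703·0.1168 / (0.703·0.1168 + 0.207·0.8832) = 0.082126/0.26494 = 0.3100.

Posterior P(H) ≈ 0.3100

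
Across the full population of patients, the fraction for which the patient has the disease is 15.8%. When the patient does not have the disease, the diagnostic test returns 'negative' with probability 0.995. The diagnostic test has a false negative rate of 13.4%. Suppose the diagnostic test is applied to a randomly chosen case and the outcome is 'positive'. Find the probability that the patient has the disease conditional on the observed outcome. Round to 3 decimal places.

P(H | E) ≈ 0.970

Let H be the event that the patient has the disease. P(H) = 0.158, so P(¬H) = 0.842. With E the 'positive' result, P(E|H) = 0.866 and P(E|¬H) = 0.005.
P(E) = 0.866·0.158 + 0.005·0.842 = 0.13683 + 0.0042100 = 0.14104.
By Bayes' theorem, P(H|E) = 0.13683 / 0.14104 = 0.970.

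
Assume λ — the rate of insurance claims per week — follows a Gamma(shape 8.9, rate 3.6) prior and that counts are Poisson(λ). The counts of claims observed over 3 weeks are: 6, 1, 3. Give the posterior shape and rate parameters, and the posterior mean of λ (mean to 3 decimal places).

Posterior: Gamma(shape=18.9, rate=6.6); mean ≈ 2.864

The Poisson likelihood adds the total count to the shape and the number of exposure periods to the rate. Here ∑xᵢ = 10 and n = 3, so shape 8.9→18.9 and rate 3.6→6.6.
Posterior mean = shape/rate = 18.9/6.6 = 2.864.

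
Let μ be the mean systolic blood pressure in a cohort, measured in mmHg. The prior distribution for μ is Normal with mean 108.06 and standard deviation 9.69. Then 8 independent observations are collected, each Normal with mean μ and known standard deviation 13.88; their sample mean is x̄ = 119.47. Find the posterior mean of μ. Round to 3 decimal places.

Prior precision 1/τ₀² = 1/9.69² = 0.0106501; data precision n/σ² = 8/13.88² = 0.0415251.
Posterior precision = 0.0106501 + 0.0415251 = 0.0521752.
Posterior mean = (0.0106501·108.06 + 0.0415251·119.47) / 0.0521752 = 117.141.

Posterior mean ≈ 117.141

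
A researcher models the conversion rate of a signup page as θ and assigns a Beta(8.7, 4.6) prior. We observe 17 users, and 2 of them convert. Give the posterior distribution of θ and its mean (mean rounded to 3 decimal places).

Observing 2 successes and 15 failures updates Beta(8.7, 4.6) by adding the success and failure counts to the two shape parameters: α = 8.7+2 = 10.7, β = 4.6+15 = 19.6.
E[θ | data] = 10.7/(10.7+19.6) = 0.353.

Posterior: Beta(10.7, 19.6); mean ≈ 0.353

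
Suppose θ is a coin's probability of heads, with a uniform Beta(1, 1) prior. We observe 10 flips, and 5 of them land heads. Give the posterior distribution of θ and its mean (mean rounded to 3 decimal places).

The binomial likelihood is conjugate to the Beta prior: with 5 successes and 5 failures, the posterior is Beta(1+5, 1+5) = Beta(6, 6).
E[θ | data] = 6/(6+6) = 0.500.

Posterior: Beta(6, 6); mean ≈ 0.500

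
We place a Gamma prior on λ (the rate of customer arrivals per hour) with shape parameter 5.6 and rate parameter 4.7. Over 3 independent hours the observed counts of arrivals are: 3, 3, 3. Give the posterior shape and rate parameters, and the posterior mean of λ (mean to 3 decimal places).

Posterior: Gamma(shape=14.6, rate=7.7); mean ≈ 1.896

Total count ∑xᵢ = 9 over n = 3 hours.
Gamma is conjugate to the Poisson likelihood: posterior is Gamma(shape = 5.6+9 = 14.6, rate = 4.7+3 = 7.7).
E[λ | data] = 14.6/7.7 = 1.896.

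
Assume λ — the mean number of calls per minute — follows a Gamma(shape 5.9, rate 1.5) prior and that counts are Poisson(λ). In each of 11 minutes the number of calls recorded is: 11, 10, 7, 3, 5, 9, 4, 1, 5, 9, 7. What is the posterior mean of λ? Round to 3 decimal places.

The Poisson likelihood adds the total count to the shape and the number of exposure periods to the rate. Here ∑xᵢ = 71 and n = 11, so shape 5.9→76.9 and rate 1.5→12.5.
E[λ | data] = 76.9/12.5 = 6.152.

Posterior mean ≈ 6.152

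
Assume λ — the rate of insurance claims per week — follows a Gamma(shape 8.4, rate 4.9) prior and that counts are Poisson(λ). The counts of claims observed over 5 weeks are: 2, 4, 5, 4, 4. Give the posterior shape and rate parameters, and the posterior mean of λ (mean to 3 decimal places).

Posterior: Gamma(shape=27.4, rate=9.9); mean ≈ 2.768

Total count ∑xᵢ = 19 over n = 5 weeks.
Gamma is conjugate to the Poisson likelihood: posterior is Gamma(shape = 8.4+19 = 27.4, rate = 4.9+5 = 9.9).
E[λ | data] = 27.4/9.9 = 2.768.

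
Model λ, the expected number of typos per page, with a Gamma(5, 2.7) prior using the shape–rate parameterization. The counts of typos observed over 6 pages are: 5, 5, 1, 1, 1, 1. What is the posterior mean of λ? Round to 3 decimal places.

Posterior mean ≈ 2.184

Total count ∑xᵢ = 14 over n = 6 pages.
Gamma is conjugate to the Poisson likelihood: posterior is Gamma(shape = 5+14 = 19, rate = 2.7+6 = 8.7).
Posterior mean = shape/rate = 19/8.7 = 2.184.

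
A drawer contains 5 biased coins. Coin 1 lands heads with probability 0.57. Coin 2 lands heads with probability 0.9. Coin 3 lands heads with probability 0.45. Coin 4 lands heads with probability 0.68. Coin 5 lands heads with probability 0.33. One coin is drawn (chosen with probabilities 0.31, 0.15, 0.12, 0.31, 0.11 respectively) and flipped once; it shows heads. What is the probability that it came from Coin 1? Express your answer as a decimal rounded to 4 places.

Posterior probability ≈ 0.2883

P(heads|C1) = 0.57; P(heads|C2) = 0.9; P(heads|C3) = 0.45; P(heads|C4) = 0.68; P(heads|C5) = 0.33.
Prior × likelihood for each source: 0.31·0.57=0.1767, 0.15·0.9=0.1350, 0.12·0.45=0.05400, 0.31·0.68=0.2108, 0.11·0.33=0.03630. Summing gives P(heads) = 0.61280.
P(Coin 1 | heads) = 0.1767 / 0.61280 = 0.2883.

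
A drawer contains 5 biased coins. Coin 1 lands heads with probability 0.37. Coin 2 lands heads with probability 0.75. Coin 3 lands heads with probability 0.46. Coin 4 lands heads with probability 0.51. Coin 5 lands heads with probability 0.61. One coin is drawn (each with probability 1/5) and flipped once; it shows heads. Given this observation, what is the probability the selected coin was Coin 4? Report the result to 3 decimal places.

P(heads|C1) = 0.37; P(heads|C2) = 0.75; P(heads|C3) = 0.46; P(heads|C4) = 0.51; P(heads|C5) = 0.61.
Prior × likelihood for each source: 0.2·0.37=0.07400, 0.2·0.75=0.1500, 0.2·0.46=0.09200, 0.2·0.51=0.1020, 0.2·0.61=0.1220. Summing gives P(heads) = 0.54000.
P(Coin 4 | heads) = 0.1020 / 0.54000 = 0.189.

Posterior probability ≈ 0.189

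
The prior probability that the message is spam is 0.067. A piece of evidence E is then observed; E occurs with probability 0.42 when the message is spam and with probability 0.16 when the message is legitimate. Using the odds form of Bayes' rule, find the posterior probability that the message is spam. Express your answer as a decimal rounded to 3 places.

Posterior probability ≈ 0.159

Prior odds = 0.067/(1−0.067) = 0.071811.
Likelihood ratio for E = 0.42/0.16 = 2.6250.
Posterior odds = prior odds × LR = 0.18850.
Posterior probability = odds/(1+odds) = 0.18850/1.1885 = 0.159.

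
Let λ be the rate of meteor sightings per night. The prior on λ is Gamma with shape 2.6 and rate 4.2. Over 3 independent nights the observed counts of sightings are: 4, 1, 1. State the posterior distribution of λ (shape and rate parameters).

Posterior: Gamma(shape=8.6, rate=7.2)

The Poisson likelihood adds the total count to the shape and the number of exposure periods to the rate. Here ∑xᵢ = 6 and n = 3, so shape 2.6→8.6 and rate 4.2→7.2.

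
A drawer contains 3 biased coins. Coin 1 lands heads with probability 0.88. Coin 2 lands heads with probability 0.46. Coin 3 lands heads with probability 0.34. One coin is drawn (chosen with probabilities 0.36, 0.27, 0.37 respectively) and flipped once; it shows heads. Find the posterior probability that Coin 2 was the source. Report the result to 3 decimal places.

P(heads|C1) = 0.88; P(heads|C2) = 0.46; P(heads|C3) = 0.34.
Prior × likelihood for each source: 0.36·0.88=0.3168, 0.27·0.46=0.1242, 0.37·0.34=0.1258. Summing gives P(heads) = 0.56680.
P(Coin 2 | heads) = 0.1242 / 0.56680 = 0.219.

Posterior probability ≈ 0.219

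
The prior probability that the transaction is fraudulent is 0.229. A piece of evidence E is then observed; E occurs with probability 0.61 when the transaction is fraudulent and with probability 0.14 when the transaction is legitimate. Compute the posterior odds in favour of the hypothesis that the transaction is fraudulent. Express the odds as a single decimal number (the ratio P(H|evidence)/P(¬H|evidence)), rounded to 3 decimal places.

Prior odds = 0.229/(1−0.229) = 0.29702.
Likelihood ratio for E = 0.61/0.14 = 4.3571.
Posterior odds = prior odds × LR = 1.2941.

Posterior odds ≈ 1.294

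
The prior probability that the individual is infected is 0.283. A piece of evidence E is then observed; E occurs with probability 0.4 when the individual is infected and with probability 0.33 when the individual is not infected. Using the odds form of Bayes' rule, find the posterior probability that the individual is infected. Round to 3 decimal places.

Prior odds = 0.283/(1−0.283) = 0.39470. In log-odds, ln(0.39470) = -0.92963.
Add log likelihood ratio: ln(1.2121) = 0.19237.
Posterior log-odds = -0.73726, so posterior odds = exp(-0.73726) = 0.47842. Converting, P(H|E) = 0.47842/1.4784 = 0.324.

Posterior probability ≈ 0.324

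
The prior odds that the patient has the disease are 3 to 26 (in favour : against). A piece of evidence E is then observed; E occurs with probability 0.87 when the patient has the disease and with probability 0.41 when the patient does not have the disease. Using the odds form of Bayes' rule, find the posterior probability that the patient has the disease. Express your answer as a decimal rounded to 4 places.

Posterior probability ≈ 0.1967

Prior odds = 3/26 = 0.11538. In log-odds, ln(0.11538) = -2.1595.
Add log likelihood ratio: ln(2.1220) = 0.75234.
Posterior log-odds = -1.4071, so posterior odds = exp(-1.4071) = 0.24484. Converting, P(H|E) = 0.24484/1.2448 = 0.1967.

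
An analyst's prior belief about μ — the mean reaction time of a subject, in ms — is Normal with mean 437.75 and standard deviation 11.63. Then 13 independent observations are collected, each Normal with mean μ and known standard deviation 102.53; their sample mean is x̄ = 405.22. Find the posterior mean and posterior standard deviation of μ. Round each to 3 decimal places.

Prior precision 1/τ₀² = 1/11.63² = 0.00739334; data precision n/σ² = 13/102.53² = 0.00123663.
Posterior precision = 0.00739334 + 0.00123663 = 0.00862997, giving posterior SD = 1/√0.00862997 = 10.765.
Posterior mean = (0.00739334·437.75 + 0.00123663·405.22) / 0.00862997 = 433.089.

Posterior mean ≈ 433.089; posterior SD ≈ 10.765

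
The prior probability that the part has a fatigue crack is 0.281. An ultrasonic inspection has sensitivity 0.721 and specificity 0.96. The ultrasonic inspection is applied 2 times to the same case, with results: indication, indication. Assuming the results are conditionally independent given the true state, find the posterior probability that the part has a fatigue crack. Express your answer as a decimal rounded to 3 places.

Posterior P(H) ≈ 0.992

With H the event that the part has a fatigue crack, the joint likelihood of the observed sequence is P(data|H) = 0.721·0.721 = 0.51984 and P(data|¬H) = 0.04·0.04 = 0.0016000.
Bayes: P(H|data) = 0.281·0.51984 / (0.281·0.51984 + 0.719·0.0016000) = 0.14608/0.14723 = 0.9922.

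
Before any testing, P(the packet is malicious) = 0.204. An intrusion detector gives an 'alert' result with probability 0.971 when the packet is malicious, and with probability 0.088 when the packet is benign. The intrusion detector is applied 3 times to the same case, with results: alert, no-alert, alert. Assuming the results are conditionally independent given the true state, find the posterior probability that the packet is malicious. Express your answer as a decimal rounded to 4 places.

Posterior P(H) ≈ 0.4980

Let H be the event that the packet is malicious; start with P(H) = 0.204. P('alert'|H) = 0.971, P('alert'|¬H) = 0.088.
Update on result 1 ('alert'): P(H) ← 0.971·0.2040 / (0.971·0.2040 + 0.088·0.7960) = 0.19808/0.26813 = 0.7388.
Update on result 2 ('no-alert'): P(H) ← 0.029·0.7388 / (0.029·0.7388 + 0.912·0.2612) = 0.021424/0.25968 = 0.0825.
Update on result 3 ('alert'): P(H) ← 0.971·0.0825 / (0.971·0.0825 + 0.088·0.9175) = 0.080109/0.16085 = 0.4980.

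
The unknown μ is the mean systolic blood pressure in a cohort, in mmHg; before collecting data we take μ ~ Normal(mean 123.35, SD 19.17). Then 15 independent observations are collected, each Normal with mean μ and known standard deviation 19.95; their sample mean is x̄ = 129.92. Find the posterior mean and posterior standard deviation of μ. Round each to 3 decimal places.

Posterior mean ≈ 129.478; posterior SD ≈ 4.975

Prior precision 1/τ₀² = 1/19.17² = 0.00272117; data precision n/σ² = 15/19.95² = 0.0376882.
Posterior precision = 0.00272117 + 0.0376882 = 0.0404094, giving posterior SD = 1/√0.0404094 = 4.975.
Posterior mean = (0.00272117·123.35 + 0.0376882·129.92) / 0.0404094 = 129.478.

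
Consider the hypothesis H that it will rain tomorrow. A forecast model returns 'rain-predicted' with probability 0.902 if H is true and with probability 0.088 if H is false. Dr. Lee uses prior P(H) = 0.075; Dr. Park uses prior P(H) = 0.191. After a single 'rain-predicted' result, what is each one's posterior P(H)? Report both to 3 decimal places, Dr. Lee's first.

Dr. Lee: 0.454; Dr. Park: 0.708

P('+'|H) = 0.902, P('+'|¬H) = 0.088.
Dr. Lee: numerator 0.902·0.075 = 0.067650; evidence = 0.067650+0.088·0.925 = 0.14905; posterior = 0.454.
Dr. Park: numerator 0.902·0.191 = 0.17228; evidence = 0.17228+0.088·0.809 = 0.24347; posterior = 0.708.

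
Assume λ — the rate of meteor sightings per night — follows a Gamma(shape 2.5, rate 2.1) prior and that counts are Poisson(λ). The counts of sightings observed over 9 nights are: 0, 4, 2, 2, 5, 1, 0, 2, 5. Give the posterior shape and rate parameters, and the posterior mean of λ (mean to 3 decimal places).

The Poisson likelihood adds the total count to the shape and the number of exposure periods to the rate. Here ∑xᵢ = 21 and n = 9, so shape 2.5→23.5 and rate 2.1→11.1.
E[λ | data] = 23.5/11.1 = 2.117.

Posterior: Gamma(shape=23.5, rate=11.1); mean ≈ 2.117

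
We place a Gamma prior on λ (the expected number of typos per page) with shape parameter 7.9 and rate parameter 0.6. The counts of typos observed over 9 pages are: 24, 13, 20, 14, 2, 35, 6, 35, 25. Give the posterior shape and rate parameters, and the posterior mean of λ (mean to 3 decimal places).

Total count ∑xᵢ = 174 over n = 9 pages.
Gamma is conjugate to the Poisson likelihood: posterior is Gamma(shape = 7.9+174 = 181.9, rate = 0.6+9 = 9.6).
E[λ | data] = 181.9/9.6 = 18.948.

Posterior: Gamma(shape=181.9, rate=9.6); mean ≈ 18.948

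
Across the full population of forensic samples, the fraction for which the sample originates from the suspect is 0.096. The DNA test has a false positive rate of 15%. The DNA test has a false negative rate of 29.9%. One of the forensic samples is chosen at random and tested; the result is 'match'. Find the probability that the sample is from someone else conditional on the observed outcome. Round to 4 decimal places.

P(¬H | E) ≈ 0.6683

Let H be the event that the sample originates from the suspect. P(H) = 0.096, so P(¬H) = 0.904. With E the 'match' result, P(E|H) = 0.701 and P(E|¬H) = 0.15.
P(E) = 0.701·0.096 + 0.15·0.904 = 0.067296 + 0.13560 = 0.20290.
By Bayes' theorem, P(H|E) = 0.067296 / 0.20290 = 0.3317. Hence P(¬H|E) = 1 − 0.3317 = 0.6683.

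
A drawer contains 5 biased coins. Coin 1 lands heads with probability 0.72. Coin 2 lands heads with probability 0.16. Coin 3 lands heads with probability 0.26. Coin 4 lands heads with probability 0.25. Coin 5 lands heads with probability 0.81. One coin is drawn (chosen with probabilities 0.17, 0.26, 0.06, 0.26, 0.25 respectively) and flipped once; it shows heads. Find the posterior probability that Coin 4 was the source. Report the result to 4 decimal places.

Tabulate prior·likelihood by source: [1] prior 0.17, lik 0.72, product 0.1224; [2] prior 0.26, lik 0.16, product 0.04160; [3] prior 0.06, lik 0.26, product 0.01560; [4] prior 0.26, lik 0.25, product 0.06500; [5] prior 0.25, lik 0.81, product 0.2025.
Normalizing constant = 0.44710; the posterior for Coin 4 is its product over the sum, 0.06500/0.44710 = 0.1454.

Posterior probability ≈ 0.1454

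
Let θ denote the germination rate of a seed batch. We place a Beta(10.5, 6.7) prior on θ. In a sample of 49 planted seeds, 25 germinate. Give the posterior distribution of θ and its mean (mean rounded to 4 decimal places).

Posterior: Beta(35.5, 30.7); mean ≈ 0.5363

Observing 25 successes and 24 failures updates Beta(10.5, 6.7) by adding the success and failure counts to the two shape parameters: α = 10.5+25 = 35.5, β = 6.7+24 = 30.7.
Posterior mean = α/(α+β) = 35.5/66.2 = 0.5363.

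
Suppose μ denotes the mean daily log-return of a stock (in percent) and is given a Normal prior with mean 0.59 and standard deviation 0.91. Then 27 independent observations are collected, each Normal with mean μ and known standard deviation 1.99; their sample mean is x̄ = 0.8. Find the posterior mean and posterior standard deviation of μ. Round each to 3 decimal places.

Posterior mean ≈ 0.768; posterior SD ≈ 0.353

Prior precision 1/τ₀² = 1/0.91² = 1.20758; data precision n/σ² = 27/1.99² = 6.81801.
Posterior precision = 1.20758 + 6.81801 = 8.02559, giving posterior SD = 1/√8.02559 = 0.353.
Posterior mean = (1.20758·0.59 + 6.81801·0.8) / 8.02559 = 0.768.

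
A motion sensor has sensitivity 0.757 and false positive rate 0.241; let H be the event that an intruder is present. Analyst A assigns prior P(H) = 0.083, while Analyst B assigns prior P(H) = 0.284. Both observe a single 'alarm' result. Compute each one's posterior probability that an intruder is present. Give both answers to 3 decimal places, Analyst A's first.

Analyst A: 0.221; Analyst B: 0.555

The likelihood ratio for an 'alarm' result is 0.757/0.241 = 3.1411.
Analyst A: prior odds 0.083/0.917 = 0.090513; posterior odds 0.28431; posterior probability 0.221.
Analyst B: prior odds 0.284/0.716 = 0.39665; posterior odds 1.2459; posterior probability 0.555.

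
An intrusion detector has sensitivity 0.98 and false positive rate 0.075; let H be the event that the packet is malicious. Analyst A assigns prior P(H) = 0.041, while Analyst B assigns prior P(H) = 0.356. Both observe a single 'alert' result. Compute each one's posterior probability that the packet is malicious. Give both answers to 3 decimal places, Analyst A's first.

Analyst A: 0.358; Analyst B: 0.878

P('+'|H) = 0.98, P('+'|¬H) = 0.075.
Analyst A: numerator 0.98·0.041 = 0.040180; evidence = 0.040180+0.075·0.959 = 0.11210; posterior = 0.358.
Analyst B: numerator 0.98·0.356 = 0.34888; evidence = 0.34888+0.075·0.644 = 0.39718; posterior = 0.878.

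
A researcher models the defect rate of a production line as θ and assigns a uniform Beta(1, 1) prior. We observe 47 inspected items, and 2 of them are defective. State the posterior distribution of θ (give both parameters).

Posterior: Beta(3, 46)

Observing 2 successes and 45 failures updates Beta(1, 1) by adding the success and failure counts to the two shape parameters: α = 1+2 = 3, β = 1+45 = 46.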